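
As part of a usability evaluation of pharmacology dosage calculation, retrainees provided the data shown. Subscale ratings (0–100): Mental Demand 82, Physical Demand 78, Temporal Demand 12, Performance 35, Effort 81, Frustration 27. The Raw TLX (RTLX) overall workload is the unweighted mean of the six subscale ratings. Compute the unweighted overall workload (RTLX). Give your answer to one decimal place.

Sum of ratings = 82 + 78 + 12 + 35 + 81 + 27 = 315.
RTLX = 315 / 6 = 52.5000 ≈ 52.5.

52.5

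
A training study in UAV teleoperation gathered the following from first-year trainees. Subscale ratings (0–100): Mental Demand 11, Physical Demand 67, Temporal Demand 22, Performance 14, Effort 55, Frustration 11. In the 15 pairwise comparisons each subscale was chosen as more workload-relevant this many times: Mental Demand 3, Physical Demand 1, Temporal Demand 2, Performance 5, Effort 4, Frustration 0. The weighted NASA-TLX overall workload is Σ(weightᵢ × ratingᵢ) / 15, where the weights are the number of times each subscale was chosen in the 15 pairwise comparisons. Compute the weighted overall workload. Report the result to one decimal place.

28.9

The tallies are the weights (they sum to 15).
Weighted sum = 3·11 + 1·67 + 2·22 + 5·14 + 4·55 + 0·11
            = 33 + 67 + 44 + 70 + 220 + 0 = 434.
Overall workload = 434 / 15 = 28.9333 ≈ 28.9.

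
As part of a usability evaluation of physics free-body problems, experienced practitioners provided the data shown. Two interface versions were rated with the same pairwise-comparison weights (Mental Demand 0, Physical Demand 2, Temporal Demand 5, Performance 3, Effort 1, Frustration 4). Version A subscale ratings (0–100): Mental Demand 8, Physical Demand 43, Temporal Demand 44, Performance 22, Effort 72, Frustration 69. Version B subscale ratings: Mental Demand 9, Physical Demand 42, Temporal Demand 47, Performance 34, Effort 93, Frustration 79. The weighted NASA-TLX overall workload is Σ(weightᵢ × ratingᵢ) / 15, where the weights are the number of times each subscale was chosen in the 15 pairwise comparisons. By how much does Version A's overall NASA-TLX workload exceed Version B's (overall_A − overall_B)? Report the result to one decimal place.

-7.3

Version A weighted sum = 0·8 + 2·43 + 5·44 + 3·22 + 1·72 + 4·69 = 0 + 86 + 220 + 66 + 72 + 276 = 720; overall_A = 720/15 = 48.0000.
Version B weighted sum = 0·9 + 2·42 + 5·47 + 3·34 + 1·93 + 4·79 = 0 + 84 + 235 + 102 + 93 + 316 = 830; overall_B = 830/15 = 55.3333.
Difference = 48.0000 − 55.3333 = -7.3333 ≈ -7.3.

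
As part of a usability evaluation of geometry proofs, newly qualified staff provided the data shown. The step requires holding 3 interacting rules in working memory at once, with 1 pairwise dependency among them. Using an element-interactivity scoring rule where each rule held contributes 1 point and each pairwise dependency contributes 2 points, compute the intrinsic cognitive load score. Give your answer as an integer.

5

Element contribution: 3 × 1 = 3.
Interaction contribution: 1 × 2 = 2.
Intrinsic load = 3 + 2 = 5.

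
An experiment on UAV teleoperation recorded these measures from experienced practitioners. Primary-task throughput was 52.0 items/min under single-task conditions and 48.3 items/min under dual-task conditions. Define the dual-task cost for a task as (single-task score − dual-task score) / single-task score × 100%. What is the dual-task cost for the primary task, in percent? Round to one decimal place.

Cost = (52.0 − 48.3) / 52.0 × 100%
     = 3.7000 / 52.0 × 100% = 7.1154%.
≈ 7.1%.

7.1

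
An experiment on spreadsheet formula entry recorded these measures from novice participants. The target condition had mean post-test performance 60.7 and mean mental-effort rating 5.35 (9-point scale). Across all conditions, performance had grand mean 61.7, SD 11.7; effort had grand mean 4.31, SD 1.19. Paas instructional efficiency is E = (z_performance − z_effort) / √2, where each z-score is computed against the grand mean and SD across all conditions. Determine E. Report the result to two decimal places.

-0.68

z_performance = (60.7 − 61.7) / 11.7 = -1.0000 / 11.7 = -0.0855.
z_effort = (5.35 − 4.31) / 1.19 = 1.0400 / 1.19 = 0.8739.
z_P − z_E = -0.0855 − 0.8739 = -0.9594.
E = -0.9594 / √2 = -0.9594 / 1.41421 = -0.6784 ≈ -0.68.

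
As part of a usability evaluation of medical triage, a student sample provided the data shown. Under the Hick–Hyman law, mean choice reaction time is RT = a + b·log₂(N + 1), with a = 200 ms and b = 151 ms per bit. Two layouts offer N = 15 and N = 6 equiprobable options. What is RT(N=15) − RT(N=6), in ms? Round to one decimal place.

RT(15) = 200 + 151·log₂(16) = 200 + 151·4.0000 = 804.0000 ms.
RT(6) = 200 + 151·log₂(7) = 200 + 151·2.8074 = 623.9174 ms.
Difference = 804.0000 − 623.9174 = 180.0826 ≈ 180.1 ms.

180.1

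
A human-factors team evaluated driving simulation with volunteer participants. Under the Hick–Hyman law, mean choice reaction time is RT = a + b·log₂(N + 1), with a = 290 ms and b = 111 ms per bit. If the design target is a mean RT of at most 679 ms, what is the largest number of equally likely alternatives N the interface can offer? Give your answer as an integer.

Set 290 + 111·log₂(N + 1) ≤ 679.
log₂(N + 1) ≤ (679 − 290) / 111 = 3.5045.
N + 1 ≤ 2^3.5045 = 11.3491.
N ≤ 10.3491, so the largest integer N is 10.

10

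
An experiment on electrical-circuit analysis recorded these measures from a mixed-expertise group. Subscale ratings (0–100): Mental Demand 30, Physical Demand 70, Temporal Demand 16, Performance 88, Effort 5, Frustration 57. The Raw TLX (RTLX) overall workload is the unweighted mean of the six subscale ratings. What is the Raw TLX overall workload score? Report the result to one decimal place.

44.3

Sum of ratings = 30 + 70 + 16 + 88 + 5 + 57 = 266.
RTLX = 266 / 6 = 44.3333 ≈ 44.3.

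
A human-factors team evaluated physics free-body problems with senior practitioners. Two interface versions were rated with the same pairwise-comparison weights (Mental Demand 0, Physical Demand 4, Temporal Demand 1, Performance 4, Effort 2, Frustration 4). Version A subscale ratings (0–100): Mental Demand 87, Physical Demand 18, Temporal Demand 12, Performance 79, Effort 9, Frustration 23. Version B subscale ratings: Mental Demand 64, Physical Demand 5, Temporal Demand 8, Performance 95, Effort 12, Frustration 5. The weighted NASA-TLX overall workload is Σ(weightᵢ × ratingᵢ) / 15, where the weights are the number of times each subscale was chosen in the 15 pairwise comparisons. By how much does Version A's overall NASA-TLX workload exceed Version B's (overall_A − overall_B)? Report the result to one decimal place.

3.9

Version A weighted sum = 0·87 + 4·18 + 1·12 + 4·79 + 2·9 + 4·23 = 0 + 72 + 12 + 316 + 18 + 92 = 510; overall_A = 510/15 = 34.0000.
Version B weighted sum = 0·64 + 4·5 + 1·8 + 4·95 + 2·12 + 4·5 = 0 + 20 + 8 + 380 + 24 + 20 = 452; overall_B = 452/15 = 30.1333.
Difference = 34.0000 − 30.1333 = 3.8667 ≈ 3.9.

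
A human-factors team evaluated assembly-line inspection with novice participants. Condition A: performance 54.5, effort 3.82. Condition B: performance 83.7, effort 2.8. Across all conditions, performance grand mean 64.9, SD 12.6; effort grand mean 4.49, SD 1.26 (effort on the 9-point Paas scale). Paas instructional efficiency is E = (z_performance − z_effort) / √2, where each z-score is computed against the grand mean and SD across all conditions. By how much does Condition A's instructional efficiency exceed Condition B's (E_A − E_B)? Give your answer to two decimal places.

-2.21

Condition A: z_P = (54.5 − 64.9)/12.6 = -0.8254; z_E = (3.82 − 4.49)/1.26 = -0.5317; E_A = (-0.8254 − (-0.5317))/√2 = -0.2077.
Condition B: z_P = (83.7 − 64.9)/12.6 = 1.4921; z_E = (2.8 − 4.49)/1.26 = -1.3413; E_B = (1.4921 − (-1.3413))/√2 = 2.0035.
E_A − E_B = -0.2077 − 2.0035 = -2.2112 ≈ -2.21.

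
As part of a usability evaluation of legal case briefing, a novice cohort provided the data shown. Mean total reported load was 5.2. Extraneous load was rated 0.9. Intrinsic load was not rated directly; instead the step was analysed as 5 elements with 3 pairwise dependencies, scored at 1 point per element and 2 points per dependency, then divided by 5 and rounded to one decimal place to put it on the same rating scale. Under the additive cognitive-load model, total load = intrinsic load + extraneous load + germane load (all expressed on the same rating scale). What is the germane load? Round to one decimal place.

2.1

Intrinsic (element-interactivity): (5 × 1 + 3 × 2) / 5 = 11 / 5 = 2.2000 → 2.2.
germane load = total − intrinsic − extraneous
             = 5.2 − 2.2 − 0.9 = 2.1.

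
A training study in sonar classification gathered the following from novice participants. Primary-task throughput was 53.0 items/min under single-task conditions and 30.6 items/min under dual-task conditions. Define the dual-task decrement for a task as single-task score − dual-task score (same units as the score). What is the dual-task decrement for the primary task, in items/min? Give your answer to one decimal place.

22.4

Decrement = 53.0 − 30.6 = 22.4000 items/min ≈ 22.4 items/min.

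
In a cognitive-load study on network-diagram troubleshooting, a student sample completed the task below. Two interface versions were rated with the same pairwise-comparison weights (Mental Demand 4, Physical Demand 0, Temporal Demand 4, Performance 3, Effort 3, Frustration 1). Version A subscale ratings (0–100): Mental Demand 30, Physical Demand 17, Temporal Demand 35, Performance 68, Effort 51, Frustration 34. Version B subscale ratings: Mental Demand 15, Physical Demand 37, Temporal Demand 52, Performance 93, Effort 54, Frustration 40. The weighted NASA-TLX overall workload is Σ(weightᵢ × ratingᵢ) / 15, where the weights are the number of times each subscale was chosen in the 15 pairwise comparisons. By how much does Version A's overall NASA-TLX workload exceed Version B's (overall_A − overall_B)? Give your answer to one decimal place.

Version A weighted sum = 4·30 + 0·17 + 4·35 + 3·68 + 3·51 + 1·34 = 120 + 0 + 140 + 204 + 153 + 34 = 651; overall_A = 651/15 = 43.4000.
Version B weighted sum = 4·15 + 0·37 + 4·52 + 3·93 + 3·54 + 1·40 = 60 + 0 + 208 + 279 + 162 + 40 = 749; overall_B = 749/15 = 49.9333.
Difference = 43.4000 − 49.9333 = -6.5333 ≈ -6.5.

-6.5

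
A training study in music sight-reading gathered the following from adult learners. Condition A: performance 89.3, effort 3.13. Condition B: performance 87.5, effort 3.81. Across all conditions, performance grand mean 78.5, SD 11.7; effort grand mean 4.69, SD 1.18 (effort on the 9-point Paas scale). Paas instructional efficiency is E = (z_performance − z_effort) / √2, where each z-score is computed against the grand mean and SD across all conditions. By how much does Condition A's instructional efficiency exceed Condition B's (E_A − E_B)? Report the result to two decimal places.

0.52

Condition A: z_P = (89.3 − 78.5)/11.7 = 0.9231; z_E = (3.13 − 4.69)/1.18 = -1.3220; E_A = (0.9231 − (-1.3220))/√2 = 1.5875.
Condition B: z_P = (87.5 − 78.5)/11.7 = 0.7692; z_E = (3.81 − 4.69)/1.18 = -0.7458; E_B = (0.7692 − (-0.7458))/√2 = 1.0713.
E_A − E_B = 1.5875 − 1.0713 = 0.5162 ≈ 0.52.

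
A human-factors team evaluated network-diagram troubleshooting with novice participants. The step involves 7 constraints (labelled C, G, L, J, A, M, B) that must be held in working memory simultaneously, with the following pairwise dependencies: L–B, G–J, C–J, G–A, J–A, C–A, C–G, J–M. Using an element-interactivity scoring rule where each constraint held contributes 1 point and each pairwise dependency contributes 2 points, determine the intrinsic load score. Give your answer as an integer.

Count of constraints held simultaneously: 7.
Count of pairwise dependencies listed: 8.
Element contribution: 7 × 1 = 7.
Interaction contribution: 8 × 2 = 16.
Intrinsic load = 7 + 16 = 23.

23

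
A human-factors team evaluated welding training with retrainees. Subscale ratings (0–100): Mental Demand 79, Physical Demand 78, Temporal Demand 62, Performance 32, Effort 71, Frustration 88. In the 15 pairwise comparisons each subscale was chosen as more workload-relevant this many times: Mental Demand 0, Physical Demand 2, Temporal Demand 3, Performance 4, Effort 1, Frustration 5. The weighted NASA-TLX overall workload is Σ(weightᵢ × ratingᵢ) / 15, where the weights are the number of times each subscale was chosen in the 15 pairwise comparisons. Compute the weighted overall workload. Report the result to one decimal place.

The tallies are the weights (they sum to 15).
Weighted sum = 0·79 + 2·78 + 3·62 + 4·32 + 1·71 + 5·88
            = 0 + 156 + 186 + 128 + 71 + 440 = 981.
Overall workload = 981 / 15 = 65.4000 ≈ 65.4.

65.4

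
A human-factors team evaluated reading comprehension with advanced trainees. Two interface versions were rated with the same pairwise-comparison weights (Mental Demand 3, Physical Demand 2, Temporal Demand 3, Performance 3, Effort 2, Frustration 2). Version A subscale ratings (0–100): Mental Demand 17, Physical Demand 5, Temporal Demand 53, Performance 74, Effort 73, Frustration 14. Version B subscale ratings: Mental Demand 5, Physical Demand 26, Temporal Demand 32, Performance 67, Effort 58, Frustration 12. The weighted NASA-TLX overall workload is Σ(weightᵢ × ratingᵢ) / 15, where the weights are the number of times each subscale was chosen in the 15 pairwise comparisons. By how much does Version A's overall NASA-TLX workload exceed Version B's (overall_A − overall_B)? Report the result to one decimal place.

Version A weighted sum = 3·17 + 2·5 + 3·53 + 3·74 + 2·73 + 2·14 = 51 + 10 + 159 + 222 + 146 + 28 = 616; overall_A = 616/15 = 41.0667.
Version B weighted sum = 3·5 + 2·26 + 3·32 + 3·67 + 2·58 + 2·12 = 15 + 52 + 96 + 201 + 116 + 24 = 504; overall_B = 504/15 = 33.6000.
Difference = 41.0667 − 33.6000 = 7.4667 ≈ 7.5.

7.5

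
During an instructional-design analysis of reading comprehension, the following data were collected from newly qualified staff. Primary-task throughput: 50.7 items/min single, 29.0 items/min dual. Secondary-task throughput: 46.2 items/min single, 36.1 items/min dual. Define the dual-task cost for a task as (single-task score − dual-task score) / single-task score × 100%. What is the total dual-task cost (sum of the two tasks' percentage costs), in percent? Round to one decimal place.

Primary cost = (50.7 − 29.0) / 50.7 × 100% = 42.8008%.
Secondary cost = (46.2 − 36.1) / 46.2 × 100% = 21.8615%.
Total = 42.8008% + 21.8615% = 64.6623% ≈ 64.7%.

64.7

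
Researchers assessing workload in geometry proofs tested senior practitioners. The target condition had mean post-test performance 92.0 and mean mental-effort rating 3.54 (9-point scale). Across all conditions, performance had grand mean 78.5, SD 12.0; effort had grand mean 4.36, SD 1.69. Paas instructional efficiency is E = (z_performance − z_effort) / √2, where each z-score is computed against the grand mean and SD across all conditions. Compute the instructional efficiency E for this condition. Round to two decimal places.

z_performance = (92.0 − 78.5) / 12.0 = 13.5000 / 12.0 = 1.1250.
z_effort = (3.54 − 4.36) / 1.69 = -0.8200 / 1.69 = -0.4852.
z_P − z_E = 1.1250 − (-0.4852) = 1.6102.
E = 1.6102 / √2 = 1.6102 / 1.41421 = 1.1386 ≈ 1.14.

1.14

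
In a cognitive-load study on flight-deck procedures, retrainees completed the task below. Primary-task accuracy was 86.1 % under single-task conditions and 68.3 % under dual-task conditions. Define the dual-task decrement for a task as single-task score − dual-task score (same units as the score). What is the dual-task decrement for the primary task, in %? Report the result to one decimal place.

17.8

Decrement = 86.1 − 68.3 = 17.8000 % ≈ 17.8 %.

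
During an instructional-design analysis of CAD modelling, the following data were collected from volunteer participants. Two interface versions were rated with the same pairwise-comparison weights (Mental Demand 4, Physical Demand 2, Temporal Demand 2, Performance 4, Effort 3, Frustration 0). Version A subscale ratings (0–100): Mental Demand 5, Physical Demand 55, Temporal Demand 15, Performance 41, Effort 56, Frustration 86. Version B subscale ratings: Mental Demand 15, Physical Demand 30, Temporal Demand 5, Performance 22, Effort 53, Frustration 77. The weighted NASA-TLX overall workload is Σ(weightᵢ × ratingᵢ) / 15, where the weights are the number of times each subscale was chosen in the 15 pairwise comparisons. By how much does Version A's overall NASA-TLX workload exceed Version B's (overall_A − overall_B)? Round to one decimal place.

Version A weighted sum = 4·5 + 2·55 + 2·15 + 4·41 + 3·56 + 0·86 = 20 + 110 + 30 + 164 + 168 + 0 = 492; overall_A = 492/15 = 32.8000.
Version B weighted sum = 4·15 + 2·30 + 2·5 + 4·22 + 3·53 + 0·77 = 60 + 60 + 10 + 88 + 159 + 0 = 377; overall_B = 377/15 = 25.1333.
Difference = 32.8000 − 25.1333 = 7.6667 ≈ 7.7.

7.7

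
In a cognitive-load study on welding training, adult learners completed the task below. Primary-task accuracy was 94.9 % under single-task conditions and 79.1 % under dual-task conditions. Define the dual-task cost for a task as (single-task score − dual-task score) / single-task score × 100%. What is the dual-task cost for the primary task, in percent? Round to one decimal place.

Cost = (94.9 − 79.1) / 94.9 × 100%
     = 15.8000 / 94.9 × 100% = 16.6491%.
≈ 16.6%.

16.6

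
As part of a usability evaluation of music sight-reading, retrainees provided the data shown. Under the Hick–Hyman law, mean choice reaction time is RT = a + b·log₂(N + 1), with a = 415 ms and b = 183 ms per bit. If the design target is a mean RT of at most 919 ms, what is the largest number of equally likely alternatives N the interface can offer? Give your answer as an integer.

Set 415 + 183·log₂(N + 1) ≤ 919.
log₂(N + 1) ≤ (919 − 415) / 183 = 2.7541.
N + 1 ≤ 2^2.7541 = 6.7463.
N ≤ 5.7463, so the largest integer N is 5.

5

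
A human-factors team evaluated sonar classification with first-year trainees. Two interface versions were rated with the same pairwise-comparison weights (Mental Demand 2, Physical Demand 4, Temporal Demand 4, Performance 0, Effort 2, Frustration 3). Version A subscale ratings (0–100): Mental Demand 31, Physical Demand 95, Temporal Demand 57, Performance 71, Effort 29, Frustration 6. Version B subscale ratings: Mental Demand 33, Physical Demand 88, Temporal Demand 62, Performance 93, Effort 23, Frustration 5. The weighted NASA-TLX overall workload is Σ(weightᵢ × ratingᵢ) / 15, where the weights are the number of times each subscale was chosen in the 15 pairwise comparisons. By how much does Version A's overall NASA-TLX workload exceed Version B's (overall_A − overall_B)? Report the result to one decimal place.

1.3

Version A weighted sum = 2·31 + 4·95 + 4·57 + 0·71 + 2·29 + 3·6 = 62 + 380 + 228 + 0 + 58 + 18 = 746; overall_A = 746/15 = 49.7333.
Version B weighted sum = 2·33 + 4·88 + 4·62 + 0·93 + 2·23 + 3·5 = 66 + 352 + 248 + 0 + 46 + 15 = 727; overall_B = 727/15 = 48.4667.
Difference = 49.7333 − 48.4667 = 1.2666 ≈ 1.3.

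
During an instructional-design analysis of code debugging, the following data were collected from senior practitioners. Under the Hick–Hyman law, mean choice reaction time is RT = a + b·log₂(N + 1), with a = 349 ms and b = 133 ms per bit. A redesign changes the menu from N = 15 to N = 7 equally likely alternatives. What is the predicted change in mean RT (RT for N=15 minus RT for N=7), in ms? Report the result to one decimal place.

133.0

RT(15) = 349 + 133·log₂(16) = 349 + 133·4.0000 = 881.0000 ms.
RT(7) = 349 + 133·log₂(8) = 349 + 133·3.0000 = 748.0000 ms.
Difference = 881.0000 − 748.0000 = 133.0000 ≈ 133.0 ms.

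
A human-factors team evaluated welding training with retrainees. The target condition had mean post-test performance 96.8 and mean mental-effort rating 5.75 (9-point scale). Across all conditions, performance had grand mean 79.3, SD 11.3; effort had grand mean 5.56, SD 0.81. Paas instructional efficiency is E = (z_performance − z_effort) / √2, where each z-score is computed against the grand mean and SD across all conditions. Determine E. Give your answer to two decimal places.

z_performance = (96.8 − 79.3) / 11.3 = 17.5000 / 11.3 = 1.5487.
z_effort = (5.75 − 5.56) / 0.81 = 0.1900 / 0.81 = 0.2346.
z_P − z_E = 1.5487 − 0.2346 = 1.3141.
E = 1.3141 / √2 = 1.3141 / 1.41421 = 0.9292 ≈ 0.93.

0.93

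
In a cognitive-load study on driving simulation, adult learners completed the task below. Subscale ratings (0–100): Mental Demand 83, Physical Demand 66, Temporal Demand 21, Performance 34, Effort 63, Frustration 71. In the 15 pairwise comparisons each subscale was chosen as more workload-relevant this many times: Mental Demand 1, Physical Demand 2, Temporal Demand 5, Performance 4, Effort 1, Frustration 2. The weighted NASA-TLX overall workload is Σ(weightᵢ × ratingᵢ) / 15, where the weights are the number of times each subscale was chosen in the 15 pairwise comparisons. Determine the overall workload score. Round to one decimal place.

The tallies are the weights (they sum to 15).
Weighted sum = 1·83 + 2·66 + 5·21 + 4·34 + 1·63 + 2·71
            = 83 + 132 + 105 + 136 + 63 + 142 = 661.
Overall workload = 661 / 15 = 44.0667 ≈ 44.1.

44.1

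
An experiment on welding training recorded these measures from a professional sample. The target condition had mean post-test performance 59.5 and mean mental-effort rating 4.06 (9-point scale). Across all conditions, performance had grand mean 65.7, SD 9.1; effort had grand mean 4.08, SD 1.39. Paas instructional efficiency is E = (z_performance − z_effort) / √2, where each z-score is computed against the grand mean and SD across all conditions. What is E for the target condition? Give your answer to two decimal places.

-0.47

z_performance = (59.5 − 65.7) / 9.1 = -6.2000 / 9.1 = -0.6813.
z_effort = (4.06 − 4.08) / 1.39 = -0.0200 / 1.39 = -0.0144.
z_P − z_E = -0.6813 − (-0.0144) = -0.6669.
E = -0.6669 / √2 = -0.6669 / 1.41421 = -0.4716 ≈ -0.47.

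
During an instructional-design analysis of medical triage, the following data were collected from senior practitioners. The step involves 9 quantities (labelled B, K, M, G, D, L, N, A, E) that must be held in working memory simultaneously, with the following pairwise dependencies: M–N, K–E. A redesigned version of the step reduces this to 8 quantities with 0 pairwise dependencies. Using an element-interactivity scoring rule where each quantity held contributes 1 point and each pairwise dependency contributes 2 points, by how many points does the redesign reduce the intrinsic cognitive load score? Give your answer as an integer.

5

Original: 9 × 1 + 2 × 2 = 9 + 4 = 13.
Redesigned: 8 × 1 + 0 × 2 = 8 + 0 = 8.
Reduction = 13 − 8 = 5.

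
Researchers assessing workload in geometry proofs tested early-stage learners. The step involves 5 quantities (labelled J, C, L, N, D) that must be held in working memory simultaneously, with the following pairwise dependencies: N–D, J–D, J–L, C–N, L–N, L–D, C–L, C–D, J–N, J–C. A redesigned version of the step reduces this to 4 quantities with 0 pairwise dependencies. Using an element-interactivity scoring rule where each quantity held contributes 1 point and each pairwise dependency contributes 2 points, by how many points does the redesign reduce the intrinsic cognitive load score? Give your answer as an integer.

21

Original: 5 × 1 + 10 × 2 = 5 + 20 = 25.
Redesigned: 4 × 1 + 0 × 2 = 4 + 0 = 4.
Reduction = 25 − 4 = 21.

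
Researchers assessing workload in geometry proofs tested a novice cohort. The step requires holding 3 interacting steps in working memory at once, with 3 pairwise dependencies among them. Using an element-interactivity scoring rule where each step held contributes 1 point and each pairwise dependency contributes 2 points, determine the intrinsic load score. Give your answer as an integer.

Element contribution: 3 × 1 = 3.
Interaction contribution: 3 × 2 = 6.
Intrinsic load = 3 + 6 = 9.

9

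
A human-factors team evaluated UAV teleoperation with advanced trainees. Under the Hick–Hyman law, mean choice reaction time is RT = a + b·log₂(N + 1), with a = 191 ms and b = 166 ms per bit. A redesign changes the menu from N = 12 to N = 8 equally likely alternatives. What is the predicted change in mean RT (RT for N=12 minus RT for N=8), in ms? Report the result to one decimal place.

88.1

RT(12) = 191 + 166·log₂(13) = 191 + 166·3.7004 = 805.2664 ms.
RT(8) = 191 + 166·log₂(9) = 191 + 166·3.1699 = 717.2034 ms.
Difference = 805.2664 − 717.2034 = 88.0630 ≈ 88.1 ms.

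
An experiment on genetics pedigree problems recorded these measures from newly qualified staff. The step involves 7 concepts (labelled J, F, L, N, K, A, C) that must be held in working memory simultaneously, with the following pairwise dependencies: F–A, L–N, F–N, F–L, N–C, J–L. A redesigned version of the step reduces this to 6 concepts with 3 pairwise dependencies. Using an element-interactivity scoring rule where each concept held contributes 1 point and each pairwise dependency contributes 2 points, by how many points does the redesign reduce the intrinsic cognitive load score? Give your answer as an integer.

Original: 7 × 1 + 6 × 2 = 7 + 12 = 19.
Redesigned: 6 × 1 + 3 × 2 = 6 + 6 = 12.
Reduction = 19 − 12 = 7.

7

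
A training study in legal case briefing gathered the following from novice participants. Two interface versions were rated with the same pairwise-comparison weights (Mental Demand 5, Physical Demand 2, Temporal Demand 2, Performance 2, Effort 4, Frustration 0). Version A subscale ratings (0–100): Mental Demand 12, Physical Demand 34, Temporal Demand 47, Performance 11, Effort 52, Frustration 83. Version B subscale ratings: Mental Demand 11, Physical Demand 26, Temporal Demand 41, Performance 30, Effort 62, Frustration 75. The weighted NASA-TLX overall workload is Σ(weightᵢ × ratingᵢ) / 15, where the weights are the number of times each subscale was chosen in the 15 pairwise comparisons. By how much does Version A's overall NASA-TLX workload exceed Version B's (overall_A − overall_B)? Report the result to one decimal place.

-3.0

Version A weighted sum = 5·12 + 2·34 + 2·47 + 2·11 + 4·52 + 0·83 = 60 + 68 + 94 + 22 + 208 + 0 = 452; overall_A = 452/15 = 30.1333.
Version B weighted sum = 5·11 + 2·26 + 2·41 + 2·30 + 4·62 + 0·75 = 55 + 52 + 82 + 60 + 248 + 0 = 497; overall_B = 497/15 = 33.1333.
Difference = 30.1333 − 33.1333 = -3.0000 ≈ -3.0.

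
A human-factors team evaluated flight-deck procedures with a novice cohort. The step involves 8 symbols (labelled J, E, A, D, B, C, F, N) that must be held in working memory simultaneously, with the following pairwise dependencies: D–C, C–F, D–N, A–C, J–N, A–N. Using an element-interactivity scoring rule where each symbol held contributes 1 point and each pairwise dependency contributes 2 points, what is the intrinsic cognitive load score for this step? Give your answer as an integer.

Count of symbols held simultaneously: 8.
Count of pairwise dependencies listed: 6.
Element contribution: 8 × 1 = 8.
Interaction contribution: 6 × 2 = 12.
Intrinsic load = 8 + 12 = 20.

20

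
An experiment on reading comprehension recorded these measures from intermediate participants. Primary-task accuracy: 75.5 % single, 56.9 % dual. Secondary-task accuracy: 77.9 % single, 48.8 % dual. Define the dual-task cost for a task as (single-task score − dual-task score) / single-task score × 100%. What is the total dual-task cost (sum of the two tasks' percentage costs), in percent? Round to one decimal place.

Primary cost = (75.5 − 56.9) / 75.5 × 100% = 24.6358%.
Secondary cost = (77.9 − 48.8) / 77.9 × 100% = 37.3556%.
Total = 24.6358% + 37.3556% = 61.9914% ≈ 62.0%.

62.0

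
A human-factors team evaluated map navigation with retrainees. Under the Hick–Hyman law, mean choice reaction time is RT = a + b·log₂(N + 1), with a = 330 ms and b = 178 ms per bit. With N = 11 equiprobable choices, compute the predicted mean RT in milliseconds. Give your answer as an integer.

log₂(11 + 1) = log₂(12) = 3.5850.
RT = 330 + 178 × 3.5850 = 330 + 638.1300 = 968.1300 ms.
≈ 968 ms.

968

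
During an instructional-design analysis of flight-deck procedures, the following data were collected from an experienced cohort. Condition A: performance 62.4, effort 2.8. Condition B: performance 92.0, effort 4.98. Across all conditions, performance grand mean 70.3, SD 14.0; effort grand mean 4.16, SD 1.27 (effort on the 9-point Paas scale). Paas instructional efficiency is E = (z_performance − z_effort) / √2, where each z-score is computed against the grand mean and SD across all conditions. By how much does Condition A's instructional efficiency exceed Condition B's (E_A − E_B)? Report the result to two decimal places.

Condition A: z_P = (62.4 − 70.3)/14.0 = -0.5643; z_E = (2.8 − 4.16)/1.27 = -1.0709; E_A = (-0.5643 − (-1.0709))/√2 = 0.3582.
Condition B: z_P = (92.0 − 70.3)/14.0 = 1.5500; z_E = (4.98 − 4.16)/1.27 = 0.6457; E_B = (1.5500 − 0.6457)/√2 = 0.6394.
E_A − E_B = 0.3582 − 0.6394 = -0.2812 ≈ -0.28.

-0.28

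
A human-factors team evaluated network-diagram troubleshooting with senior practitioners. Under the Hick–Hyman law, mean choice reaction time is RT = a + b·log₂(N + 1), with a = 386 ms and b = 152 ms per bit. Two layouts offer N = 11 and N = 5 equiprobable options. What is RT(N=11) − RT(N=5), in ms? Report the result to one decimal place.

RT(11) = 386 + 152·log₂(12) = 386 + 152·3.5850 = 930.9200 ms.
RT(5) = 386 + 152·log₂(6) = 386 + 152·2.5850 = 778.9200 ms.
Difference = 930.9200 − 778.9200 = 152.0000 ≈ 152.0 ms.

152.0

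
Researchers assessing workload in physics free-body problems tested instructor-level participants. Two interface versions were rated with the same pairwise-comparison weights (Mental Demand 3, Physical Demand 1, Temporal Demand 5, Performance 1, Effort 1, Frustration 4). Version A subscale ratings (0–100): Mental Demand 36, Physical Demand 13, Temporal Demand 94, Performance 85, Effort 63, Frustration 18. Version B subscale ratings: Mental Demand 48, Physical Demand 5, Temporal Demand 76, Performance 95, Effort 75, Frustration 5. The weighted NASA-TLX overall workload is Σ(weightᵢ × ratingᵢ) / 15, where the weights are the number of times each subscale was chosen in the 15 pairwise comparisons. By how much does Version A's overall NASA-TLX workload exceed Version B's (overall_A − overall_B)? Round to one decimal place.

Version A weighted sum = 3·36 + 1·13 + 5·94 + 1·85 + 1·63 + 4·18 = 108 + 13 + 470 + 85 + 63 + 72 = 811; overall_A = 811/15 = 54.0667.
Version B weighted sum = 3·48 + 1·5 + 5·76 + 1·95 + 1·75 + 4·5 = 144 + 5 + 380 + 95 + 75 + 20 = 719; overall_B = 719/15 = 47.9333.
Difference = 54.0667 − 47.9333 = 6.1334 ≈ 6.1.

6.1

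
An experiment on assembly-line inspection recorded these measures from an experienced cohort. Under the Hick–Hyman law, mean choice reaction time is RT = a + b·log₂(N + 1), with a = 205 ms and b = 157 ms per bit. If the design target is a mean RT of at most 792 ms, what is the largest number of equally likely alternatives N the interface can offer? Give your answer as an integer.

Set 205 + 157·log₂(N + 1) ≤ 792.
log₂(N + 1) ≤ (792 − 205) / 157 = 3.7389.
N + 1 ≤ 2^3.7389 = 13.3512.
N ≤ 12.3512, so the largest integer N is 12.

12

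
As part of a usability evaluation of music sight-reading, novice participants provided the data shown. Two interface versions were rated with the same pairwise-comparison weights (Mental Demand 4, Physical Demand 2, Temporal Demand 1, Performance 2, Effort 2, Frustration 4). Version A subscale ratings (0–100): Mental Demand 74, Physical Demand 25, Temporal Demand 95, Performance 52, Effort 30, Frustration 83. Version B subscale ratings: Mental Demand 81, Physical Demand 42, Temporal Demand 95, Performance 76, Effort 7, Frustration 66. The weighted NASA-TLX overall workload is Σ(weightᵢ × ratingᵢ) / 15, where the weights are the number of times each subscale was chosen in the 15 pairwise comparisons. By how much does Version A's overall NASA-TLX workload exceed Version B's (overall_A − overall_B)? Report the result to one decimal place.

Version A weighted sum = 4·74 + 2·25 + 1·95 + 2·52 + 2·30 + 4·83 = 296 + 50 + 95 + 104 + 60 + 332 = 937; overall_A = 937/15 = 62.4667.
Version B weighted sum = 4·81 + 2·42 + 1·95 + 2·76 + 2·7 + 4·66 = 324 + 84 + 95 + 152 + 14 + 264 = 933; overall_B = 933/15 = 62.2000.
Difference = 62.4667 − 62.2000 = 0.2667 ≈ 0.3.

0.3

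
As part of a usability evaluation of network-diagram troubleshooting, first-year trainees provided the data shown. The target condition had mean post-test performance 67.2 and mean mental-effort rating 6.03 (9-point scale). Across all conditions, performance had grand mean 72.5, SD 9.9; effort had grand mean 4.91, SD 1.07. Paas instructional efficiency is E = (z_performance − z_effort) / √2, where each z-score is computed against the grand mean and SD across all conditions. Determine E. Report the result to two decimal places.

-1.12

z_performance = (67.2 − 72.5) / 9.9 = -5.3000 / 9.9 = -0.5354.
z_effort = (6.03 − 4.91) / 1.07 = 1.1200 / 1.07 = 1.0467.
z_P − z_E = -0.5354 − 1.0467 = -1.5821.
E = -1.5821 / √2 = -1.5821 / 1.41421 = -1.1187 ≈ -1.12.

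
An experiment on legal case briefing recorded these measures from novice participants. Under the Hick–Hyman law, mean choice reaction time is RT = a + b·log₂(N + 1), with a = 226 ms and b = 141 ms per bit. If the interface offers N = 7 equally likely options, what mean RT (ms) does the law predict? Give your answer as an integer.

log₂(7 + 1) = log₂(8) = 3.0000.
RT = 226 + 141 × 3.0000 = 226 + 423.0000 = 649.0000 ms.
≈ 649 ms.

649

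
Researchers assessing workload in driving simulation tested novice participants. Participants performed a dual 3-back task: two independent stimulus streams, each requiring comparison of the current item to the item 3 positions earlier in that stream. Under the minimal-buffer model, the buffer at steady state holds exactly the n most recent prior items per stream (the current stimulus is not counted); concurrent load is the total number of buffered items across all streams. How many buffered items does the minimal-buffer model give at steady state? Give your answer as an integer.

6

Each stream's buffer holds its 3 most recent prior items.
Two independent streams: 2 × 3 = 6 buffered items at steady state.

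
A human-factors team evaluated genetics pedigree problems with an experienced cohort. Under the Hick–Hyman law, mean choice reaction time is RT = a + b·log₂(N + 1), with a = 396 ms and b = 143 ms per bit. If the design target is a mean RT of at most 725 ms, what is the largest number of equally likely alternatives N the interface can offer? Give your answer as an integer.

Set 396 + 143·log₂(N + 1) ≤ 725.
log₂(N + 1) ≤ (725 − 396) / 143 = 2.3007.
N + 1 ≤ 2^2.3007 = 4.9270.
N ≤ 3.9270, so the largest integer N is 3.

3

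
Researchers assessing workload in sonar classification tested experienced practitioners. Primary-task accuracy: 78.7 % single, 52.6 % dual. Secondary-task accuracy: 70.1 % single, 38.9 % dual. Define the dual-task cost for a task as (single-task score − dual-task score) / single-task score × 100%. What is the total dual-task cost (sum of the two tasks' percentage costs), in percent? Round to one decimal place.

Primary cost = (78.7 − 52.6) / 78.7 × 100% = 33.1639%.
Secondary cost = (70.1 − 38.9) / 70.1 × 100% = 44.5078%.
Total = 33.1639% + 44.5078% = 77.6717% ≈ 77.7%.

77.7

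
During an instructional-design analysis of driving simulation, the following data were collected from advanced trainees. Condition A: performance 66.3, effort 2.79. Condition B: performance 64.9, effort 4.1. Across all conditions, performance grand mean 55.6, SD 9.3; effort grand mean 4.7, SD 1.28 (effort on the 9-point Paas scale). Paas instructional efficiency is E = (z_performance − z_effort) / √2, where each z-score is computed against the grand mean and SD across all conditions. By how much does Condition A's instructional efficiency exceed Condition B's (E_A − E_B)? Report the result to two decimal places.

Condition A: z_P = (66.3 − 55.6)/9.3 = 1.1505; z_E = (2.79 − 4.7)/1.28 = -1.4922; E_A = (1.1505 − (-1.4922))/√2 = 1.8687.
Condition B: z_P = (64.9 − 55.6)/9.3 = 1.0000; z_E = (4.1 − 4.7)/1.28 = -0.4688; E_B = (1.0000 − (-0.4688))/√2 = 1.0386.
E_A − E_B = 1.8687 − 1.0386 = 0.8301 ≈ 0.83.

0.83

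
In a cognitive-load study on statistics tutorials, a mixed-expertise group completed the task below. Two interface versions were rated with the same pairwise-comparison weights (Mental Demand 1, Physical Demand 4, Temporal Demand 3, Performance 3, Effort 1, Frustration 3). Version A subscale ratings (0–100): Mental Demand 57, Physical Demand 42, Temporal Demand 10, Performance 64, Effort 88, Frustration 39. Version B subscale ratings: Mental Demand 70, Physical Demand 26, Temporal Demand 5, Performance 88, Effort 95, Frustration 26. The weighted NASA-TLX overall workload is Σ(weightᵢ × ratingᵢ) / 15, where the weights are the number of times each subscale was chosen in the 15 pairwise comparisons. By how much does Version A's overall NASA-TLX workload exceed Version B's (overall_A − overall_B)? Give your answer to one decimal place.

Version A weighted sum = 1·57 + 4·42 + 3·10 + 3·64 + 1·88 + 3·39 = 57 + 168 + 30 + 192 + 88 + 117 = 652; overall_A = 652/15 = 43.4667.
Version B weighted sum = 1·70 + 4·26 + 3·5 + 3·88 + 1·95 + 3·26 = 70 + 104 + 15 + 264 + 95 + 78 = 626; overall_B = 626/15 = 41.7333.
Difference = 43.4667 − 41.7333 = 1.7334 ≈ 1.7.

1.7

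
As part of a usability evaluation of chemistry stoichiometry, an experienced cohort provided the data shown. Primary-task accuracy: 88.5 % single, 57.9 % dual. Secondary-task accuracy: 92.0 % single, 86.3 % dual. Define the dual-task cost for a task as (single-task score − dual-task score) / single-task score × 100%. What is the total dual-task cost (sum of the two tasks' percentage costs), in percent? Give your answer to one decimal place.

Primary cost = (88.5 − 57.9) / 88.5 × 100% = 34.5763%.
Secondary cost = (92.0 − 86.3) / 92.0 × 100% = 6.1957%.
Total = 34.5763% + 6.1957% = 40.7720% ≈ 40.8%.

40.8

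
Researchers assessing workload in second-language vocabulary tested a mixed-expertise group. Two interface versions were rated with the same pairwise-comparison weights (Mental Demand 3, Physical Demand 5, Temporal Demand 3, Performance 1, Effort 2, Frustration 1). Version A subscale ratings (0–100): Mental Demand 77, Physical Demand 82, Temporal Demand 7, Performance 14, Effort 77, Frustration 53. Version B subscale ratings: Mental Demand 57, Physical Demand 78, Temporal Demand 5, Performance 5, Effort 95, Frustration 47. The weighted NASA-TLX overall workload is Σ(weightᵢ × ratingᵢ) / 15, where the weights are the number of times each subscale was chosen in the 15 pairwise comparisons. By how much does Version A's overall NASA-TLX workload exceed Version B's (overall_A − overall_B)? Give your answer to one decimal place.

4.3

Version A weighted sum = 3·77 + 5·82 + 3·7 + 1·14 + 2·77 + 1·53 = 231 + 410 + 21 + 14 + 154 + 53 = 883; overall_A = 883/15 = 58.8667.
Version B weighted sum = 3·57 + 5·78 + 3·5 + 1·5 + 2·95 + 1·47 = 171 + 390 + 15 + 5 + 190 + 47 = 818; overall_B = 818/15 = 54.5333.
Difference = 58.8667 − 54.5333 = 4.3334 ≈ 4.3.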